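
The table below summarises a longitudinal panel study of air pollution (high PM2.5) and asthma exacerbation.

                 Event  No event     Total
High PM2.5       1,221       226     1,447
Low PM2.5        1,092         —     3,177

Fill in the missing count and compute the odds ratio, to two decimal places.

The missing cell is in the unexposed row: 3177 − 1092 = 2085.
So a = 1221, b = 226, c = 1092, d = 2085.
OR = (a·d)/(b·c) = (1221 × 2085) / (226 × 1092) = 2545785 / 246792 = 10.31551

10.32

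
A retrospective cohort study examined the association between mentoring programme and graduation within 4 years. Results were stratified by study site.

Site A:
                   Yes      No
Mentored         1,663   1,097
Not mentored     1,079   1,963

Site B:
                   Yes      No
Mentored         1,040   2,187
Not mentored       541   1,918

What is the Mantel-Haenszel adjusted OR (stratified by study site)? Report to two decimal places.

2.22

OR_MH = Σ(aᵢdᵢ/nᵢ) / Σ(bᵢcᵢ/nᵢ), where nᵢ is the stratum total.
Stratum 1 (Site A): n = 5802; a·d/n = 1663·1963/5802 = 562.6455; b·c/n = 1097·1079/5802 = 204.0095
Stratum 2 (Site B): n = 5686; a·d/n = 1040·1918/5686 = 350.8125; b·c/n = 2187·541/5686 = 208.0842
OR_MH = (562.6455 + 350.8125) / (204.0095 + 208.0842) = 913.4580 / 412.0937 = 2.21663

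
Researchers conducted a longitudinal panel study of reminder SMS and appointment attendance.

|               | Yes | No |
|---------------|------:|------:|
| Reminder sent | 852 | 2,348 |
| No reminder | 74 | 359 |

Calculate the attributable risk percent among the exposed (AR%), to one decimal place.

Cells: a = 852, b = 2348, c = 74, d = 359.
Risk in exposed = 852/3200 = 0.26625; risk in unexposed = 74/433 = 0.17090.
RR = 0.26625/0.17090 = 1.55792
AR% = (RR − 1)/RR × 100 = (1.55792 − 1)/1.55792 × 100 = 35.8119%

35.8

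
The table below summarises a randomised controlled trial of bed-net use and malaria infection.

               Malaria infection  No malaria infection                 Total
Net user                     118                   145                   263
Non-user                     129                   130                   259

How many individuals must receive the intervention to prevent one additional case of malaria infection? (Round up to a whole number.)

21

Risk in treated group = 118/263 = 0.44867; risk in control = 129/259 = 0.49807.
Absolute risk reduction = 0.49807 − 0.44867 = 0.04940
NNT = 1 / ARR = 1 / 0.04940 = 20.243 → round up → 21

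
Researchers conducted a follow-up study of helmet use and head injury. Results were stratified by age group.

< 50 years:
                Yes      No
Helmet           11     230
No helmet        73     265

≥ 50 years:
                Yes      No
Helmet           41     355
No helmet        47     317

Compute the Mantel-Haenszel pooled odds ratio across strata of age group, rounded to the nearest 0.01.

OR_MH = Σ(aᵢdᵢ/nᵢ) / Σ(bᵢcᵢ/nᵢ), where nᵢ is the stratum total.
Stratum 1 (< 50 years): n = 579; a·d/n = 11·265/579 = 5.0345; b·c/n = 230·73/579 = 28.9983
Stratum 2 (≥ 50 years): n = 760; a·d/n = 41·317/760 = 17.1013; b·c/n = 355·47/760 = 21.9539
OR_MH = (5.0345 + 17.1013) / (28.9983 + 21.9539) = 22.1359 / 50.9522 = 0.43444

0.43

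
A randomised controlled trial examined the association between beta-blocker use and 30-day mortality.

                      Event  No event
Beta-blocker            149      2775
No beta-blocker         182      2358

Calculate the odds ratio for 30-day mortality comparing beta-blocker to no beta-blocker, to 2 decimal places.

Cells: a = 149, b = 2775, c = 182, d = 2358.
OR = (a·d)/(b·c) = (149 × 2358) / (2775 × 182) = 351342 / 505050 = 0.69566
Exposure is associated with lower odds of 30-day mortality (OR = 0.70 < 1).

0.70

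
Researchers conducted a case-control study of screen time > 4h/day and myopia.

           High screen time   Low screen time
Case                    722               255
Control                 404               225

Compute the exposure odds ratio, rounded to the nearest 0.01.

1.58

Reading the table with exposure as columns: a = 722 (High screen time, case), b = 404 (High screen time, non-case), c = 255 (Low screen time, case), d = 225.
OR = (a·d)/(b·c) = (722 × 225) / (404 × 255) = 162450 / 103020 = 1.57688
The odds of myopia are about 1.58 times as high in the high screen time group.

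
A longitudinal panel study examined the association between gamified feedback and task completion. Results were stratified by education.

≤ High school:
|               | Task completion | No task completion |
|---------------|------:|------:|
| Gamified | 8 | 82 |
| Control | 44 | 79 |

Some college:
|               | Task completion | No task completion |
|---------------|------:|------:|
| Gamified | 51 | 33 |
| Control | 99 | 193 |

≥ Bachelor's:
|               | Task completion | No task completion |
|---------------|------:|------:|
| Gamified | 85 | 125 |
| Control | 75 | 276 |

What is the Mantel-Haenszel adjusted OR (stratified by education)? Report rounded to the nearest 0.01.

1.68

OR_MH = Σ(aᵢdᵢ/nᵢ) / Σ(bᵢcᵢ/nᵢ), where nᵢ is the stratum total.
Stratum 1 (≤ High school): n = 213; a·d/n = 8·79/213 = 2.9671; b·c/n = 82·44/213 = 16.9390
Stratum 2 (Some college): n = 376; a·d/n = 51·193/376 = 26.1782; b·c/n = 33·99/376 = 8.6888
Stratum 3 (≥ Bachelor's): n = 561; a·d/n = 85·276/561 = 41.8182; b·c/n = 125·75/561 = 16.7112
OR_MH = (2.9671 + 26.1782 + 41.8182) / (16.9390 + 8.6888 + 16.7112) = 70.9635 / 42.3390 = 1.67608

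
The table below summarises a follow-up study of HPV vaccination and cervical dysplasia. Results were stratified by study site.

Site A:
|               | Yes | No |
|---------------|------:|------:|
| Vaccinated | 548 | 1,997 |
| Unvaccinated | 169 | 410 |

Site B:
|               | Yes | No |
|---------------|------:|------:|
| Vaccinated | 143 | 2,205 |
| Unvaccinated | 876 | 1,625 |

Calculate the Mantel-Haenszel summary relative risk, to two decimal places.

0.31

RR_MH = Σ(aᵢ·n₀ᵢ/nᵢ) / Σ(cᵢ·n₁ᵢ/nᵢ), with n₁ᵢ = aᵢ+bᵢ (exposed), n₀ᵢ = cᵢ+dᵢ (unexposed), nᵢ = n₁ᵢ+n₀ᵢ.
Stratum 1 (Site A): n₁ = 2545, n₀ = 579, n = 3124; a·n₀/n = 548·579/3124 = 101.5659; c·n₁/n = 169·2545/3124 = 137.6777
Stratum 2 (Site B): n₁ = 2348, n₀ = 2501, n = 4849; a·n₀/n = 143·2501/4849 = 73.7560; c·n₁/n = 876·2348/4849 = 424.1798
RR_MH = (101.5659 + 73.7560) / (137.6777 + 424.1798) = 175.3220 / 561.8575 = 0.31204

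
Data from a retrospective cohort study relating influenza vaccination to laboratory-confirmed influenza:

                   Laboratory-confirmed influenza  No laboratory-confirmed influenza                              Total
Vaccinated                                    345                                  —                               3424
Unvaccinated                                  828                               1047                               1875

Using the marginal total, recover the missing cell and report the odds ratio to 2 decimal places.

The missing cell is in the exposed row: 3424 − 345 = 3079.
So a = 345, b = 3079, c = 828, d = 1047.
OR = (a·d)/(b·c) = (345 × 1047) / (3079 × 828) = 361215 / 2549412 = 0.14169

0.14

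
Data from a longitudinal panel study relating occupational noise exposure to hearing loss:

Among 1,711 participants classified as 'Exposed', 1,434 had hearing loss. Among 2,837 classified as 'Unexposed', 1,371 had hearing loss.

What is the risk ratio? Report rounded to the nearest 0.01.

1.73

From the description: a = 1434, b = 277, c = 1371, d = 1466.
Risk in exposed = 1434/1711 = 0.83811; risk in unexposed = 1371/2837 = 0.48326.
RR = 0.83811 / 0.48326 = 1.73429
The risk among the exposed is 1.73 times that among the unexposed.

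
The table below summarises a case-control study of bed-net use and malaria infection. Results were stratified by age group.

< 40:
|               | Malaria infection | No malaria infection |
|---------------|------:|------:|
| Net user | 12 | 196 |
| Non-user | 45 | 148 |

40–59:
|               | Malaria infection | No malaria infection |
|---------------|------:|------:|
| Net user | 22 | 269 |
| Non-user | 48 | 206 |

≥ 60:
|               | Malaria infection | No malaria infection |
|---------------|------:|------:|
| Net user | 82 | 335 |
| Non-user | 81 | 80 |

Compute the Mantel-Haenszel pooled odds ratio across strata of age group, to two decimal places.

0.26

OR_MH = Σ(aᵢdᵢ/nᵢ) / Σ(bᵢcᵢ/nᵢ), where nᵢ is the stratum total.
Stratum 1 (< 40): n = 401; a·d/n = 12·148/401 = 4.4289; b·c/n = 196·45/401 = 21.9950
Stratum 2 (40–59): n = 545; a·d/n = 22·206/545 = 8.3156; b·c/n = 269·48/545 = 23.6917
Stratum 3 (≥ 60): n = 578; a·d/n = 82·80/578 = 11.3495; b·c/n = 335·81/578 = 46.9464
OR_MH = (4.4289 + 8.3156 + 11.3495) / (21.9950 + 23.6917 + 46.9464) = 24.0940 / 92.6331 = 0.26010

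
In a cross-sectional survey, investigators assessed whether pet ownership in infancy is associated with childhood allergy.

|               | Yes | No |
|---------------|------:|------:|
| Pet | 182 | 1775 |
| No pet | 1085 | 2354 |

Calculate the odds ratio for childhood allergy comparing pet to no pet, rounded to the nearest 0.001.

Cells: a = 182, b = 1775, c = 1085, d = 2354.
OR = (a·d)/(b·c) = (182 × 2354) / (1775 × 1085) = 428428 / 1925875 = 0.22246
Exposure is associated with lower odds of childhood allergy (OR = 0.22 < 1).

0.222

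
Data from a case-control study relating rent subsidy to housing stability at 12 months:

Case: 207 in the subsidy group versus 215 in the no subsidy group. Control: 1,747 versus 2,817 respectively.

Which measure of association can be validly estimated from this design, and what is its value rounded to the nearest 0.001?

From the description: a = 207, b = 1747, c = 215, d = 2817.
This is a case-control study: participants were sampled on outcome status, so risks in the source population cannot be estimated directly — relative risk is not valid here. The odds ratio is the appropriate measure.
OR = (a·d)/(b·c) = (207 × 2817) / (1747 × 215) = 583119 / 375605 = 1.55248

1.552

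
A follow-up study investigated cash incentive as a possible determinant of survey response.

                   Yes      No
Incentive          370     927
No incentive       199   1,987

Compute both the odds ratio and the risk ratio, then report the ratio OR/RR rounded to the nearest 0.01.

1.27

Cells: a = 370, b = 927, c = 199, d = 1987.
OR = (370·1987)/(927·199) = 735190/184473 = 3.98535
Risk in exposed = 370/1297 = 0.28527; risk in unexposed = 199/2186 = 0.09103; RR = 3.13371
OR/RR = 3.98535 / 3.13371 = 1.27177
The outcome is not rare, so the OR lies further from 1 than the RR.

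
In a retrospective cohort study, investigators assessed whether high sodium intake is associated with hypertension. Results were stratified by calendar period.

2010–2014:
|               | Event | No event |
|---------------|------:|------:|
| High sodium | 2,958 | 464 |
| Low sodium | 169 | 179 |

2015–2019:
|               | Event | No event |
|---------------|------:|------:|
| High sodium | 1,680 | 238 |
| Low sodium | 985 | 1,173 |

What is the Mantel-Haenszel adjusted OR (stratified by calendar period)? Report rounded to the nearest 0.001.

7.967

OR_MH = Σ(aᵢdᵢ/nᵢ) / Σ(bᵢcᵢ/nᵢ), where nᵢ is the stratum total.
Stratum 1 (2010–2014): n = 3770; a·d/n = 2958·179/3770 = 140.4462; b·c/n = 464·169/3770 = 20.8000
Stratum 2 (2015–2019): n = 4076; a·d/n = 1680·1173/4076 = 483.4740; b·c/n = 238·985/4076 = 57.5147
OR_MH = (140.4462 + 483.4740) / (20.8000 + 57.5147) = 623.9201 / 78.3147 = 7.96683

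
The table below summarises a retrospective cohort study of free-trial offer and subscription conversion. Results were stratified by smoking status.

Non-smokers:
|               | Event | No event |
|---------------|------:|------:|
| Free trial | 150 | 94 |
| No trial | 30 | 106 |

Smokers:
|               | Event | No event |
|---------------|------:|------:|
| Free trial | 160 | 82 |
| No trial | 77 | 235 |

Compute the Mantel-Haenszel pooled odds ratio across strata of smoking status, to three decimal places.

5.830

OR_MH = Σ(aᵢdᵢ/nᵢ) / Σ(bᵢcᵢ/nᵢ), where nᵢ is the stratum total.
Stratum 1 (Non-smokers): n = 380; a·d/n = 150·106/380 = 41.8421; b·c/n = 94·30/380 = 7.4211
Stratum 2 (Smokers): n = 554; a·d/n = 160·235/554 = 67.8700; b·c/n = 82·77/554 = 11.3971
OR_MH = (41.8421 + 67.8700) / (7.4211 + 11.3971) = 109.7121 / 18.8182 = 5.83012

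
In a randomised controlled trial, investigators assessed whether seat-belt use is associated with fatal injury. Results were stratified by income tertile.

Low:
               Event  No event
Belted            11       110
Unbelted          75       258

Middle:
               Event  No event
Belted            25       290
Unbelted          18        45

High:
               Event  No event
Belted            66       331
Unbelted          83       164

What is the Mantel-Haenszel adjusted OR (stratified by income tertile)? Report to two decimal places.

0.35

OR_MH = Σ(aᵢdᵢ/nᵢ) / Σ(bᵢcᵢ/nᵢ), where nᵢ is the stratum total.
Stratum 1 (Low): n = 454; a·d/n = 11·258/454 = 6.2511; b·c/n = 110·75/454 = 18.1718
Stratum 2 (Middle): n = 378; a·d/n = 25·45/378 = 2.9762; b·c/n = 290·18/378 = 13.8095
Stratum 3 (High): n = 644; a·d/n = 66·164/644 = 16.8075; b·c/n = 331·83/644 = 42.6599
OR_MH = (6.2511 + 2.9762 + 16.8075) / (18.1718 + 13.8095 + 42.6599) = 26.0347 / 74.6413 = 0.34880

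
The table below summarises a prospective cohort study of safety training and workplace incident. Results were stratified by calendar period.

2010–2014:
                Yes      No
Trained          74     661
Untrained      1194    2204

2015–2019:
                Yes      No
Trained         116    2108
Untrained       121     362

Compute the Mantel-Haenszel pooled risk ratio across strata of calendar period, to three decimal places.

RR_MH = Σ(aᵢ·n₀ᵢ/nᵢ) / Σ(cᵢ·n₁ᵢ/nᵢ), with n₁ᵢ = aᵢ+bᵢ (exposed), n₀ᵢ = cᵢ+dᵢ (unexposed), nᵢ = n₁ᵢ+n₀ᵢ.
Stratum 1 (2010–2014): n₁ = 735, n₀ = 3398, n = 4133; a·n₀/n = 74·3398/4133 = 60.8401; c·n₁/n = 1194·735/4133 = 212.3373
Stratum 2 (2015–2019): n₁ = 2224, n₀ = 483, n = 2707; a·n₀/n = 116·483/2707 = 20.6975; c·n₁/n = 121·2224/2707 = 99.4104
RR_MH = (60.8401 + 20.6975) / (212.3373 + 99.4104) = 81.5375 / 311.7477 = 0.26155

0.262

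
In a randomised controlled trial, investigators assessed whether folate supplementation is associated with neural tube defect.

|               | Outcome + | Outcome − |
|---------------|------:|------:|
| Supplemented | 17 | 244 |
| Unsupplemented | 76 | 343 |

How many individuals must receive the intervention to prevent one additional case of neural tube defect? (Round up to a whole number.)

Risk in treated group = 17/261 = 0.06513; risk in control = 76/419 = 0.18138.
Absolute risk reduction = 0.18138 − 0.06513 = 0.11625
NNT = 1 / ARR = 1 / 0.11625 = 8.602 → round up → 9

9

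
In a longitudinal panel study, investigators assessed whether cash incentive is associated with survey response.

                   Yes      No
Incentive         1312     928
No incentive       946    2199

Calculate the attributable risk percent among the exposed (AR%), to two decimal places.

Cells: a = 1312, b = 928, c = 946, d = 2199.
Risk in exposed = 1312/2240 = 0.58571; risk in unexposed = 946/3145 = 0.30079.
RR = 0.58571/0.30079 = 1.94722
AR% = (RR − 1)/RR × 100 = (1.94722 − 1)/1.94722 × 100 = 48.6448%

48.64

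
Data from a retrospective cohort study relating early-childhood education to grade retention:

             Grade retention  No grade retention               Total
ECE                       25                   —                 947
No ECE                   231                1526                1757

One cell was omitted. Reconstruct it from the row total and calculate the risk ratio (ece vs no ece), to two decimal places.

0.20

The missing cell is in the exposed row: 947 − 25 = 922.
So a = 25, b = 922, c = 231, d = 1526.
RR = [a/(a+b)] / [c/(c+d)] = (25/947) / (231/1757) = 0.02640/0.13147 = 0.20079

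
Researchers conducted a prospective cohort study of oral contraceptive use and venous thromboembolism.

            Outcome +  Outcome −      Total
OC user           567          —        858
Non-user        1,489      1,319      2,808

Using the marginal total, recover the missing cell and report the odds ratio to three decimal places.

The missing cell is in the exposed row: 858 − 567 = 291.
So a = 567, b = 291, c = 1489, d = 1319.
OR = (a·d)/(b·c) = (567 × 1319) / (291 × 1489) = 747873 / 433299 = 1.72600

1.726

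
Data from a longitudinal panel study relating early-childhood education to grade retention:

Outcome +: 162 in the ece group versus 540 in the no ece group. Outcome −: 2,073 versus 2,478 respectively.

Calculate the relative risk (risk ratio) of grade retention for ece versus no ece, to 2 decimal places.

From the description: a = 162, b = 2073, c = 540, d = 2478.
Risk in exposed = 162/2235 = 0.07248; risk in unexposed = 540/3018 = 0.17893.
RR = 0.07248 / 0.17893 = 0.40510
The risk is 59% lower among the exposed than among the unexposed.

0.41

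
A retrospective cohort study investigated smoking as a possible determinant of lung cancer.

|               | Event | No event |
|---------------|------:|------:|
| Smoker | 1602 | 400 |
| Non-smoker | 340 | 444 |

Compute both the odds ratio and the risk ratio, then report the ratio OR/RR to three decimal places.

Cells: a = 1602, b = 400, c = 340, d = 444.
OR = (1602·444)/(400·340) = 711288/136000 = 5.23006
Risk in exposed = 1602/2002 = 0.80020; risk in unexposed = 340/784 = 0.43367; RR = 1.84517
OR/RR = 5.23006 / 1.84517 = 2.83446
The outcome is not rare, so the OR lies further from 1 than the RR.

2.834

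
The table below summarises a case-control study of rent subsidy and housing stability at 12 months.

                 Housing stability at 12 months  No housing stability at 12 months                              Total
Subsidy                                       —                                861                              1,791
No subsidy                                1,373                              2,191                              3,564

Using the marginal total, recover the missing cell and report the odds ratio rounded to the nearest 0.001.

The missing cell is in the exposed row: 1791 − 861 = 930.
So a = 930, b = 861, c = 1373, d = 2191.
OR = (a·d)/(b·c) = (930 × 2191) / (861 × 1373) = 2037630 / 1182153 = 1.72366

1.724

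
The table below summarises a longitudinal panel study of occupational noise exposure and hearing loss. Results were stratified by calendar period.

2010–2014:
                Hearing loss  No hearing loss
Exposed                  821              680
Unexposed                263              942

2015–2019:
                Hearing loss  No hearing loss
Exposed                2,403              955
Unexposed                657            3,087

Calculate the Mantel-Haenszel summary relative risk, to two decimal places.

RR_MH = Σ(aᵢ·n₀ᵢ/nᵢ) / Σ(cᵢ·n₁ᵢ/nᵢ), with n₁ᵢ = aᵢ+bᵢ (exposed), n₀ᵢ = cᵢ+dᵢ (unexposed), nᵢ = n₁ᵢ+n₀ᵢ.
Stratum 1 (2010–2014): n₁ = 1501, n₀ = 1205, n = 2706; a·n₀/n = 821·1205/2706 = 365.5968; c·n₁/n = 263·1501/2706 = 145.8843
Stratum 2 (2015–2019): n₁ = 3358, n₀ = 3744, n = 7102; a·n₀/n = 2403·3744/7102 = 1266.8026; c·n₁/n = 657·3358/7102 = 310.6457
RR_MH = (365.5968 + 1266.8026) / (145.8843 + 310.6457) = 1632.3994 / 456.5301 = 3.57567

3.58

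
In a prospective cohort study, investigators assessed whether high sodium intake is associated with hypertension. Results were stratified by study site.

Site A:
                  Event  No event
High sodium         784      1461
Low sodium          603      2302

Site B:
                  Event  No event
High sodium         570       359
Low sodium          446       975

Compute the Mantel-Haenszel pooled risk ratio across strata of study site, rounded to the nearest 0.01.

RR_MH = Σ(aᵢ·n₀ᵢ/nᵢ) / Σ(cᵢ·n₁ᵢ/nᵢ), with n₁ᵢ = aᵢ+bᵢ (exposed), n₀ᵢ = cᵢ+dᵢ (unexposed), nᵢ = n₁ᵢ+n₀ᵢ.
Stratum 1 (Site A): n₁ = 2245, n₀ = 2905, n = 5150; a·n₀/n = 784·2905/5150 = 442.2369; c·n₁/n = 603·2245/5150 = 262.8612
Stratum 2 (Site B): n₁ = 929, n₀ = 1421, n = 2350; a·n₀/n = 570·1421/2350 = 344.6681; c·n₁/n = 446·929/2350 = 176.3123
RR_MH = (442.2369 + 344.6681) / (262.8612 + 176.3123) = 786.9050 / 439.1735 = 1.79179

1.79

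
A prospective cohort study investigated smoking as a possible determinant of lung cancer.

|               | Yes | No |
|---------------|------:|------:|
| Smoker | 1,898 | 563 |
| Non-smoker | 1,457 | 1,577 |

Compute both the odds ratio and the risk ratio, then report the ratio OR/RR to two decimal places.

Cells: a = 1898, b = 563, c = 1457, d = 1577.
OR = (1898·1577)/(563·1457) = 2993146/820291 = 3.64888
Risk in exposed = 1898/2461 = 0.77123; risk in unexposed = 1457/3034 = 0.48022; RR = 1.60598
OR/RR = 3.64888 / 1.60598 = 2.27206
The outcome is not rare, so the OR lies further from 1 than the RR.

2.27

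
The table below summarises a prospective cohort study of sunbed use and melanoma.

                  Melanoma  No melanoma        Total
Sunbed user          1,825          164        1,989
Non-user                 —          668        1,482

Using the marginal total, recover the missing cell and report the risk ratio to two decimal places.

1.67

The missing cell is in the unexposed row: 1482 − 668 = 814.
So a = 1825, b = 164, c = 814, d = 668.
RR = [a/(a+b)] / [c/(c+d)] = (1825/1989) / (814/1482) = 0.91755/0.54926 = 1.67052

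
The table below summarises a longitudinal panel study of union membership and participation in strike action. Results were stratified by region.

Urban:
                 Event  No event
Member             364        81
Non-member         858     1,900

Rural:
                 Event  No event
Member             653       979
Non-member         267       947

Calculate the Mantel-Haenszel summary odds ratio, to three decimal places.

OR_MH = Σ(aᵢdᵢ/nᵢ) / Σ(bᵢcᵢ/nᵢ), where nᵢ is the stratum total.
Stratum 1 (Urban): n = 3203; a·d/n = 364·1900/3203 = 215.9226; b·c/n = 81·858/3203 = 21.6978
Stratum 2 (Rural): n = 2846; a·d/n = 653·947/2846 = 217.2843; b·c/n = 979·267/2846 = 91.8457
OR_MH = (215.9226 + 217.2843) / (21.6978 + 91.8457) = 433.2068 / 113.5435 = 3.81534

3.815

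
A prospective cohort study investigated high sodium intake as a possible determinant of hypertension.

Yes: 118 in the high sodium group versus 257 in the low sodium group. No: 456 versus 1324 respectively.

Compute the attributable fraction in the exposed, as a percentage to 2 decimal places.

From the description: a = 118, b = 456, c = 257, d = 1324.
Risk in exposed = 118/574 = 0.20557; risk in unexposed = 257/1581 = 0.16256.
RR = 0.20557/0.16256 = 1.26465
AR% = (RR − 1)/RR × 100 = (1.26465 − 1)/1.26465 × 100 = 20.9265%

20.93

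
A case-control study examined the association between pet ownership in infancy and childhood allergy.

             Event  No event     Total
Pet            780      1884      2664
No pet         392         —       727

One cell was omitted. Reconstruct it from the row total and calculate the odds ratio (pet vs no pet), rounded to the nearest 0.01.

0.35

The missing cell is in the unexposed row: 727 − 392 = 335.
So a = 780, b = 1884, c = 392, d = 335.
OR = (a·d)/(b·c) = (780 × 335) / (1884 × 392) = 261300 / 738528 = 0.35381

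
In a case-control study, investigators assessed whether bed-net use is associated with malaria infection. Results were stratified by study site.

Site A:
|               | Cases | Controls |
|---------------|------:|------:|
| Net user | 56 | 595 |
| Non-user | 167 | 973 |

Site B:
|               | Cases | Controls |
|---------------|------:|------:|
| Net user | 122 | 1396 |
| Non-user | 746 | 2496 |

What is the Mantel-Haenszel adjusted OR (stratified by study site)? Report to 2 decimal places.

0.34

OR_MH = Σ(aᵢdᵢ/nᵢ) / Σ(bᵢcᵢ/nᵢ), where nᵢ is the stratum total.
Stratum 1 (Site A): n = 1791; a·d/n = 56·973/1791 = 30.4232; b·c/n = 595·167/1791 = 55.4802
Stratum 2 (Site B): n = 4760; a·d/n = 122·2496/4760 = 63.9731; b·c/n = 1396·746/4760 = 218.7849
OR_MH = (30.4232 + 63.9731) / (55.4802 + 218.7849) = 94.3963 / 274.2651 = 0.34418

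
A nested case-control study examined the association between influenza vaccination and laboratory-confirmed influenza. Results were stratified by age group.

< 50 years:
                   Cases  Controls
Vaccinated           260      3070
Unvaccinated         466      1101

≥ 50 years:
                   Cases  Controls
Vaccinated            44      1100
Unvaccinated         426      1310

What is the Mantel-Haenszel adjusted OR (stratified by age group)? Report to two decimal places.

OR_MH = Σ(aᵢdᵢ/nᵢ) / Σ(bᵢcᵢ/nᵢ), where nᵢ is the stratum total.
Stratum 1 (< 50 years): n = 4897; a·d/n = 260·1101/4897 = 58.4562; b·c/n = 3070·466/4897 = 292.1421
Stratum 2 (≥ 50 years): n = 2880; a·d/n = 44·1310/2880 = 20.0139; b·c/n = 1100·426/2880 = 162.7083
OR_MH = (58.4562 + 20.0139) / (292.1421 + 162.7083) = 78.4701 / 454.8505 = 0.17252

0.17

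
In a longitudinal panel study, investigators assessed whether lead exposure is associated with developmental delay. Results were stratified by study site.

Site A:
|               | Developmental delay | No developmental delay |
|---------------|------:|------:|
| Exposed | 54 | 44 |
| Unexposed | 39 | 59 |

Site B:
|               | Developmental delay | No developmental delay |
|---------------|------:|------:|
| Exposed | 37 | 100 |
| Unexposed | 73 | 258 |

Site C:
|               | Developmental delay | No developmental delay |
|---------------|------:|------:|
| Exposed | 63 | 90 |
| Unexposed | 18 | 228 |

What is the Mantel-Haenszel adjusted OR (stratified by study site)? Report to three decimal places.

2.557

OR_MH = Σ(aᵢdᵢ/nᵢ) / Σ(bᵢcᵢ/nᵢ), where nᵢ is the stratum total.
Stratum 1 (Site A): n = 196; a·d/n = 54·59/196 = 16.2551; b·c/n = 44·39/196 = 8.7551
Stratum 2 (Site B): n = 468; a·d/n = 37·258/468 = 20.3974; b·c/n = 100·73/468 = 15.5983
Stratum 3 (Site C): n = 399; a·d/n = 63·228/399 = 36.0000; b·c/n = 90·18/399 = 4.0602
OR_MH = (16.2551 + 20.3974 + 36.0000) / (8.7551 + 15.5983 + 4.0602) = 72.6525 / 28.4135 = 2.55697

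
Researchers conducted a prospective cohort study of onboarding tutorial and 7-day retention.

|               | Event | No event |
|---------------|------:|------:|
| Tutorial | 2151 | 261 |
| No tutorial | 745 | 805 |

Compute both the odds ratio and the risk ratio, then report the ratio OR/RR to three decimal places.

4.800

Cells: a = 2151, b = 261, c = 745, d = 805.
OR = (2151·805)/(261·745) = 1731555/194445 = 8.90511
Risk in exposed = 2151/2412 = 0.89179; risk in unexposed = 745/1550 = 0.48065; RR = 1.85540
OR/RR = 8.90511 / 1.85540 = 4.79956
The outcome is not rare, so the OR lies further from 1 than the RR.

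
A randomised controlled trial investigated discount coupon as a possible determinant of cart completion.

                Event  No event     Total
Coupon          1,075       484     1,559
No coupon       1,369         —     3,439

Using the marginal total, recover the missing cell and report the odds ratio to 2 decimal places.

The missing cell is in the unexposed row: 3439 − 1369 = 2070.
So a = 1075, b = 484, c = 1369, d = 2070.
OR = (a·d)/(b·c) = (1075 × 2070) / (484 × 1369) = 2225250 / 662596 = 3.35838

3.36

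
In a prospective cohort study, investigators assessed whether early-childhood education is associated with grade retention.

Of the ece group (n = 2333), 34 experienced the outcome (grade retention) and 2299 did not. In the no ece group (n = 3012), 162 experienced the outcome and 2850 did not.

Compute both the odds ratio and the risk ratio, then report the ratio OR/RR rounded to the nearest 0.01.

From the description: a = 34, b = 2299, c = 162, d = 2850.
OR = (34·2850)/(2299·162) = 96900/372438 = 0.26018
Risk in exposed = 34/2333 = 0.01457; risk in unexposed = 162/3012 = 0.05378; RR = 0.27096
OR/RR = 0.26018 / 0.27096 = 0.96021
The outcome is rare in both groups, so OR ≈ RR (ratio near 1).

0.96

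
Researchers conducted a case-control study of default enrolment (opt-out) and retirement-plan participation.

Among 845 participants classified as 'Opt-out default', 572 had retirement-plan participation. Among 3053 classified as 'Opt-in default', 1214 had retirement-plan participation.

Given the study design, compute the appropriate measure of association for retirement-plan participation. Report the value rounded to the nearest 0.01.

3.17

From the description: a = 572, b = 273, c = 1214, d = 1839.
This is a case-control study: participants were sampled on outcome status, so risks in the source population cannot be estimated directly — relative risk is not valid here. The odds ratio is the appropriate measure.
OR = (a·d)/(b·c) = (572 × 1839) / (273 × 1214) = 1051908 / 331422 = 3.17392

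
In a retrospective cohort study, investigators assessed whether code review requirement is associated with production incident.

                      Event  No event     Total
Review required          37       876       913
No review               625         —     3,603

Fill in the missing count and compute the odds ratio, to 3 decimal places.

The missing cell is in the unexposed row: 3603 − 625 = 2978.
So a = 37, b = 876, c = 625, d = 2978.
OR = (a·d)/(b·c) = (37 × 2978) / (876 × 625) = 110186 / 547500 = 0.20125

0.201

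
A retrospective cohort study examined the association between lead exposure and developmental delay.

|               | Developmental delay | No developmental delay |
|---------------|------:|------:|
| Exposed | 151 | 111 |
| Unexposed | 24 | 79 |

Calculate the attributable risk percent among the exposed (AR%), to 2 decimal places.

59.57

Cells: a = 151, b = 111, c = 24, d = 79.
Risk in exposed = 151/262 = 0.57634; risk in unexposed = 24/103 = 0.23301.
RR = 0.57634/0.23301 = 2.47344
AR% = (RR − 1)/RR × 100 = (2.47344 − 1)/2.47344 × 100 = 59.5705%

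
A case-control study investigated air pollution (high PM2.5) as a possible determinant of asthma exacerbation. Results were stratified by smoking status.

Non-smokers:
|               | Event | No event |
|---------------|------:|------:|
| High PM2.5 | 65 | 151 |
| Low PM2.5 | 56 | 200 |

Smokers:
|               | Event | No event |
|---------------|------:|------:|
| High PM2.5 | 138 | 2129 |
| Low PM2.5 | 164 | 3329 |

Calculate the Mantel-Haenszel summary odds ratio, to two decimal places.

OR_MH = Σ(aᵢdᵢ/nᵢ) / Σ(bᵢcᵢ/nᵢ), where nᵢ is the stratum total.
Stratum 1 (Non-smokers): n = 472; a·d/n = 65·200/472 = 27.5424; b·c/n = 151·56/472 = 17.9153
Stratum 2 (Smokers): n = 5760; a·d/n = 138·3329/5760 = 79.7573; b·c/n = 2129·164/5760 = 60.6174
OR_MH = (27.5424 + 79.7573) / (17.9153 + 60.6174) = 107.2997 / 78.5326 = 1.36631

1.37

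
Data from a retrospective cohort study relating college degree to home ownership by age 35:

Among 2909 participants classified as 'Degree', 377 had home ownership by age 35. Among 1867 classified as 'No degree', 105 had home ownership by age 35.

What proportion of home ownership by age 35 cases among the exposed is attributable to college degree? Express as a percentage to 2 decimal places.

From the description: a = 377, b = 2532, c = 105, d = 1762.
Risk in exposed = 377/2909 = 0.12960; risk in unexposed = 105/1867 = 0.05624.
RR = 0.12960/0.05624 = 2.30437
AR% = (RR − 1)/RR × 100 = (2.30437 − 1)/2.30437 × 100 = 56.6042%

56.60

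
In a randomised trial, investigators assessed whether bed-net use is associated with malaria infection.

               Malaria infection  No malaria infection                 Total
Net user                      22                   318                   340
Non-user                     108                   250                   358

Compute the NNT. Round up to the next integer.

Risk in treated group = 22/340 = 0.06471; risk in control = 108/358 = 0.30168.
Absolute risk reduction = 0.30168 − 0.06471 = 0.23697
NNT = 1 / ARR = 1 / 0.23697 = 4.220 → round up → 5

5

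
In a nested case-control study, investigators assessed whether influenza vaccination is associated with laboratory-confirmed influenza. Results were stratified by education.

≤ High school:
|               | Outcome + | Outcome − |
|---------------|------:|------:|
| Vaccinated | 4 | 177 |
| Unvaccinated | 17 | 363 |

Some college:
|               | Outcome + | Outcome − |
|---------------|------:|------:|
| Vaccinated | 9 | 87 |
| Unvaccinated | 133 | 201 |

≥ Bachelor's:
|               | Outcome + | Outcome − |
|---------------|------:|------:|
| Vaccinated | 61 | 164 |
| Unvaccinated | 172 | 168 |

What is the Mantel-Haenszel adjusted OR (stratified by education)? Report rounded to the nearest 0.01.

0.30

OR_MH = Σ(aᵢdᵢ/nᵢ) / Σ(bᵢcᵢ/nᵢ), where nᵢ is the stratum total.
Stratum 1 (≤ High school): n = 561; a·d/n = 4·363/561 = 2.5882; b·c/n = 177·17/561 = 5.3636
Stratum 2 (Some college): n = 430; a·d/n = 9·201/430 = 4.2070; b·c/n = 87·133/430 = 26.9093
Stratum 3 (≥ Bachelor's): n = 565; a·d/n = 61·168/565 = 18.1381; b·c/n = 164·172/565 = 49.9257
OR_MH = (2.5882 + 4.2070 + 18.1381) / (5.3636 + 26.9093 + 49.9257) = 24.9333 / 82.1986 = 0.30333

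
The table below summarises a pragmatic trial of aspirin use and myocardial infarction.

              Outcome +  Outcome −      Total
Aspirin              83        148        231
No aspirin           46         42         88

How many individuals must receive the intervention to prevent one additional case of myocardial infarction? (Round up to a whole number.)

7

Risk in treated group = 83/231 = 0.35931; risk in control = 46/88 = 0.52273.
Absolute risk reduction = 0.52273 − 0.35931 = 0.16342
NNT = 1 / ARR = 1 / 0.16342 = 6.119 → round up → 7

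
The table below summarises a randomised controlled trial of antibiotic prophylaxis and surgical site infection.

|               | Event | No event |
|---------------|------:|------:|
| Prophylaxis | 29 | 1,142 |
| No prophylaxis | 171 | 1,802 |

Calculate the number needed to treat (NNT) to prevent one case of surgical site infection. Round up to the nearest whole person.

Risk in treated group = 29/1171 = 0.02477; risk in control = 171/1973 = 0.08667.
Absolute risk reduction = 0.08667 − 0.02477 = 0.06190
NNT = 1 / ARR = 1 / 0.06190 = 16.154 → round up → 17

17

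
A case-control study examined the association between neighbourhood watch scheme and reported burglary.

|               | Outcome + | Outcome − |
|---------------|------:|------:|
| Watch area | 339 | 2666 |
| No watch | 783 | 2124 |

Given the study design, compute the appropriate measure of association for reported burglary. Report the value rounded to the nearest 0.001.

0.345

Cells: a = 339, b = 2666, c = 783, d = 2124.
This is a case-control study: participants were sampled on outcome status, so risks in the source population cannot be estimated directly — relative risk is not valid here. The odds ratio is the appropriate measure.
OR = (a·d)/(b·c) = (339 × 2124) / (2666 × 783) = 720036 / 2087478 = 0.34493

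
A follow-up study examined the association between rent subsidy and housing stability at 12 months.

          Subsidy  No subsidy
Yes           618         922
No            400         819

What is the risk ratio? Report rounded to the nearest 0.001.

Reading the table with exposure as columns: a = 618 (Subsidy, case), b = 400 (Subsidy, non-case), c = 922 (No subsidy, case), d = 819.
Risk in exposed = 618/1018 = 0.60707; risk in unexposed = 922/1741 = 0.52958.
RR = 0.60707 / 0.52958 = 1.14633
The risk among the exposed is 1.15 times that among the unexposed.

1.146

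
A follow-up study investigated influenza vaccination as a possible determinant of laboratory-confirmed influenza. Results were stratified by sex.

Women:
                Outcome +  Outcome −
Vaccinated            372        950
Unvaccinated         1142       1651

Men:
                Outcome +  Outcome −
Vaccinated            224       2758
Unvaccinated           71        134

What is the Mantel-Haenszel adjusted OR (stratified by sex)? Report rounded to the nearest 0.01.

OR_MH = Σ(aᵢdᵢ/nᵢ) / Σ(bᵢcᵢ/nᵢ), where nᵢ is the stratum total.
Stratum 1 (Women): n = 4115; a·d/n = 372·1651/4115 = 149.2520; b·c/n = 950·1142/4115 = 263.6452
Stratum 2 (Men): n = 3187; a·d/n = 224·134/3187 = 9.4183; b·c/n = 2758·71/3187 = 61.4427
OR_MH = (149.2520 + 9.4183) / (263.6452 + 61.4427) = 158.6703 / 325.0879 = 0.48808

0.49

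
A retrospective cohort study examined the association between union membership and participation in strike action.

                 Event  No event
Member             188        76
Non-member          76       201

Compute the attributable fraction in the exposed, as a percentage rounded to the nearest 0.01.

61.47

Cells: a = 188, b = 76, c = 76, d = 201.
Risk in exposed = 188/264 = 0.71212; risk in unexposed = 76/277 = 0.27437.
RR = 0.71212/0.27437 = 2.59549
AR% = (RR − 1)/RR × 100 = (2.59549 − 1)/2.59549 × 100 = 61.4717%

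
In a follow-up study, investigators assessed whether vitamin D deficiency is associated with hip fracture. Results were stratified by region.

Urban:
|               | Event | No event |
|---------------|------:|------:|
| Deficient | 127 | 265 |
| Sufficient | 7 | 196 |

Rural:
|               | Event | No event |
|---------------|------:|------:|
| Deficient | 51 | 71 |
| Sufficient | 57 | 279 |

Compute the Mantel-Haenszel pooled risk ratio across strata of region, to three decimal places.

RR_MH = Σ(aᵢ·n₀ᵢ/nᵢ) / Σ(cᵢ·n₁ᵢ/nᵢ), with n₁ᵢ = aᵢ+bᵢ (exposed), n₀ᵢ = cᵢ+dᵢ (unexposed), nᵢ = n₁ᵢ+n₀ᵢ.
Stratum 1 (Urban): n₁ = 392, n₀ = 203, n = 595; a·n₀/n = 127·203/595 = 43.3294; c·n₁/n = 7·392/595 = 4.6118
Stratum 2 (Rural): n₁ = 122, n₀ = 336, n = 458; a·n₀/n = 51·336/458 = 37.4148; c·n₁/n = 57·122/458 = 15.1834
RR_MH = (43.3294 + 37.4148) / (4.6118 + 15.1834) = 80.7443 / 19.7952 = 4.07899

4.079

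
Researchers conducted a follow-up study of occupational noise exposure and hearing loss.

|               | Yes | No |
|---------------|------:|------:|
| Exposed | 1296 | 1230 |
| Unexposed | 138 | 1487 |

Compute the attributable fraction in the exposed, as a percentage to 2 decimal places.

83.45

Cells: a = 1296, b = 1230, c = 138, d = 1487.
Risk in exposed = 1296/2526 = 0.51306; risk in unexposed = 138/1625 = 0.08492.
RR = 0.51306/0.08492 = 6.04152
AR% = (RR − 1)/RR × 100 = (6.04152 − 1)/6.04152 × 100 = 83.4479%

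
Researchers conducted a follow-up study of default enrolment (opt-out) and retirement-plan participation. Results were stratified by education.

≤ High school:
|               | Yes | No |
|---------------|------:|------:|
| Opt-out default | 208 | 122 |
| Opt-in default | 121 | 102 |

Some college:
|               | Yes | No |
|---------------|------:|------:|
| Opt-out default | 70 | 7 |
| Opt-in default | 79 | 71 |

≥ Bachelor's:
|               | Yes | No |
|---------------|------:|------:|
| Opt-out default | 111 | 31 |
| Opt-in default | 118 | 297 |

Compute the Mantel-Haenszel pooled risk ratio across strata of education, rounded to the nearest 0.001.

RR_MH = Σ(aᵢ·n₀ᵢ/nᵢ) / Σ(cᵢ·n₁ᵢ/nᵢ), with n₁ᵢ = aᵢ+bᵢ (exposed), n₀ᵢ = cᵢ+dᵢ (unexposed), nᵢ = n₁ᵢ+n₀ᵢ.
Stratum 1 (≤ High school): n₁ = 330, n₀ = 223, n = 553; a·n₀/n = 208·223/553 = 83.8770; c·n₁/n = 121·330/553 = 72.2061
Stratum 2 (Some college): n₁ = 77, n₀ = 150, n = 227; a·n₀/n = 70·150/227 = 46.2555; c·n₁/n = 79·77/227 = 26.7974
Stratum 3 (≥ Bachelor's): n₁ = 142, n₀ = 415, n = 557; a·n₀/n = 111·415/557 = 82.7020; c·n₁/n = 118·142/557 = 30.0826
RR_MH = (83.8770 + 46.2555 + 82.7020) / (72.2061 + 26.7974 + 30.0826) = 212.8345 / 129.0861 = 1.64878

1.649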